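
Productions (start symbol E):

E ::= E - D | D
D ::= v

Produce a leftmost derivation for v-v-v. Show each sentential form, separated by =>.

E => E-D => E-D-D => D-D-D => v-D-D => v-v-D => v-v-v

E => E-D   [E ::= E - D]
E-D => E-D-D   [E ::= E - D]
E-D-D => D-D-D   [E ::= D]
D-D-D => v-D-D   [D ::= v]
v-D-D => v-v-D   [D ::= v]
v-v-D => v-v-v   [D ::= v]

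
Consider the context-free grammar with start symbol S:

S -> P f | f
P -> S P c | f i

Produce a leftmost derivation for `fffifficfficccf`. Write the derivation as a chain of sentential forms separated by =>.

S => Pf => SPcf => fPcf => fSPccf => ffPccf => ffSPcccf => ffPfPcccf => ffSPcfPcccf => ffPfPcfPcccf => fffifPcfPcccf => fffifficfPcccf => fffifficfficccf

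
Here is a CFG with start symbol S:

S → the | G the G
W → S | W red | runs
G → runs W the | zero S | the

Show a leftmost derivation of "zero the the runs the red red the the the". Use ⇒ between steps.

S ⇒ G the G ⇒ zero S the G ⇒ zero G the G the G ⇒ zero the the G the G ⇒ zero the the runs W the the G ⇒ zero the the runs W red the the G ⇒ zero the the runs W red red the the G ⇒ zero the the runs S red red the the G ⇒ zero the the runs the red red the the G ⇒ zero the the runs the red red the the the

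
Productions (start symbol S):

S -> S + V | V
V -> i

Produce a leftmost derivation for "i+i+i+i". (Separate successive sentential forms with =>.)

S => S+V => S+V+V => S+V+V+V => V+V+V+V => i+V+V+V => i+i+V+V => i+i+i+V => i+i+i+i

S => S+V   [S -> S + V]
S+V => S+V+V   [S -> S + V]
S+V+V => S+V+V+V   [S -> S + V]
S+V+V+V => V+V+V+V   [S -> V]
V+V+V+V => i+V+V+V   [V -> i]
i+V+V+V => i+i+V+V   [V -> i]
i+i+V+V => i+i+i+V   [V -> i]
i+i+i+V => i+i+i+i   [V -> i]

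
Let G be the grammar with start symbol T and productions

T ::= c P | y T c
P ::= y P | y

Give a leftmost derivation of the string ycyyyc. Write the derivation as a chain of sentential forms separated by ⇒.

T ⇒ yTc ⇒ ycPc ⇒ ycyPc ⇒ ycyyPc ⇒ ycyyyc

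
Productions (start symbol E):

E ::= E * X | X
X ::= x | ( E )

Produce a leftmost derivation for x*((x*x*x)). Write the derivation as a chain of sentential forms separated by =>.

E => E*X   [E ::= E * X]
E*X => X*X   [E ::= X]
X*X => x*X   [X ::= x]
x*X => x*(E)   [X ::= ( E )]
x*(E) => x*(X)   [E ::= X]
x*(X) => x*((E))   [X ::= ( E )]
x*((E)) => x*((E*X))   [E ::= E * X]
x*((E*X)) => x*((E*X*X))   [E ::= E * X]
x*((E*X*X)) => x*((X*X*X))   [E ::= X]
x*((X*X*X)) => x*((x*X*X))   [X ::= x]
x*((x*X*X)) => x*((x*x*X))   [X ::= x]
x*((x*x*X)) => x*((x*x*x))   [X ::= x]

E=>E*X=>X*X=>x*X=>x*(E)=>x*(X)=>x*((E))=>x*((E*X))=>x*((E*X*X))=>x*((X*X*X))=>x*((x*X*X))=>x*((x*x*X))=>x*((x*x*x))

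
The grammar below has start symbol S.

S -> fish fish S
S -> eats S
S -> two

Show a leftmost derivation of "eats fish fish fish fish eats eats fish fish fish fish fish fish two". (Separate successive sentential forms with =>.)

S => eats S => eats fish fish S => eats fish fish fish fish S => eats fish fish fish fish eats S => eats fish fish fish fish eats eats S => eats fish fish fish fish eats eats fish fish S => eats fish fish fish fish eats eats fish fish fish fish S => eats fish fish fish fish eats eats fish fish fish fish fish fish S => eats fish fish fish fish eats eats fish fish fish fish fish fish two

S => eats S   [S -> eats S]
eats S => eats fish fish S   [S -> fish fish S]
eats fish fish S => eats fish fish fish fish S   [S -> fish fish S]
eats fish fish fish fish S => eats fish fish fish fish eats S   [S -> eats S]
eats fish fish fish fish eats S => eats fish fish fish fish eats eats S   [S -> eats S]
eats fish fish fish fish eats eats S => eats fish fish fish fish eats eats fish fish S   [S -> fish fish S]
eats fish fish fish fish eats eats fish fish S => eats fish fish fish fish eats eats fish fish fish fish S   [S -> fish fish S]
eats fish fish fish fish eats eats fish fish fish fish S => eats fish fish fish fish eats eats fish fish fish fish fish fish S   [S -> fish fish S]
eats fish fish fish fish eats eats fish fish fish fish fish fish S => eats fish fish fish fish eats eats fish fish fish fish fish fish two   [S -> two]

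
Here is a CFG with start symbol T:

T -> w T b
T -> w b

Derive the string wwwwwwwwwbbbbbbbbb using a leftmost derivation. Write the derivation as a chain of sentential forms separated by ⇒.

T⇒wTb⇒wwTbb⇒wwwTbbb⇒wwwwTbbbb⇒wwwwwTbbbbb⇒wwwwwwTbbbbbb⇒wwwwwwwTbbbbbbb⇒wwwwwwwwTbbbbbbbb⇒wwwwwwwwwbbbbbbbbb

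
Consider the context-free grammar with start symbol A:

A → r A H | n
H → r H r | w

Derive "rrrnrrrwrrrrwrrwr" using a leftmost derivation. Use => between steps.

A => rAH => rrAHH => rrrAHHH => rrrnHHH => rrrnrHrHH => rrrnrrHrrHH => rrrnrrrHrrrHH => rrrnrrrwrrrHH => rrrnrrrwrrrrHrH => rrrnrrrwrrrrwrH => rrrnrrrwrrrrwrrHr => rrrnrrrwrrrrwrrwr

A => rAH   [A → r A H]
rAH => rrAHH   [A → r A H]
rrAHH => rrrAHHH   [A → r A H]
rrrAHHH => rrrnHHH   [A → n]
rrrnHHH => rrrnrHrHH   [H → r H r]
rrrnrHrHH => rrrnrrHrrHH   [H → r H r]
rrrnrrHrrHH => rrrnrrrHrrrHH   [H → r H r]
rrrnrrrHrrrHH => rrrnrrrwrrrHH   [H → w]
rrrnrrrwrrrHH => rrrnrrrwrrrrHrH   [H → r H r]
rrrnrrrwrrrrHrH => rrrnrrrwrrrrwrH   [H → w]
rrrnrrrwrrrrwrH => rrrnrrrwrrrrwrrHr   [H → r H r]
rrrnrrrwrrrrwrrHr => rrrnrrrwrrrrwrrwr   [H → w]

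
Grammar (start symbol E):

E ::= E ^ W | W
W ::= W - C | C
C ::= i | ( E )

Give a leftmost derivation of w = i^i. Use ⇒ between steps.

E ⇒ E^W ⇒ W^W ⇒ C^W ⇒ i^W ⇒ i^C ⇒ i^i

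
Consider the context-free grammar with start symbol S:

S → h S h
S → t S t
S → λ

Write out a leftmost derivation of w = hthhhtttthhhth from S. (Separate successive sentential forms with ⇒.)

S ⇒ hSh ⇒ htSth ⇒ hthShth ⇒ hthhShhth ⇒ hthhhShhhth ⇒ hthhhtSthhhth ⇒ hthhhttStthhhth ⇒ hthhhtttthhhth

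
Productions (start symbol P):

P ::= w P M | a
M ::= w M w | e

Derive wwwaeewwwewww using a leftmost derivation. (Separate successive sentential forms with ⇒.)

P ⇒ wPM ⇒ wwPMM ⇒ wwwPMMM ⇒ wwwaMMM ⇒ wwwaeMM ⇒ wwwaeeM ⇒ wwwaeewMw ⇒ wwwaeewwMww ⇒ wwwaeewwwMwww ⇒ wwwaeewwwewww

P ⇒ wPM   [P ::= w P M]
wPM ⇒ wwPMM   [P ::= w P M]
wwPMM ⇒ wwwPMMM   [P ::= w P M]
wwwPMMM ⇒ wwwaMMM   [P ::= a]
wwwaMMM ⇒ wwwaeMM   [M ::= e]
wwwaeMM ⇒ wwwaeeM   [M ::= e]
wwwaeeM ⇒ wwwaeewMw   [M ::= w M w]
wwwaeewMw ⇒ wwwaeewwMww   [M ::= w M w]
wwwaeewwMww ⇒ wwwaeewwwMwww   [M ::= w M w]
wwwaeewwwMwww ⇒ wwwaeewwwewww   [M ::= e]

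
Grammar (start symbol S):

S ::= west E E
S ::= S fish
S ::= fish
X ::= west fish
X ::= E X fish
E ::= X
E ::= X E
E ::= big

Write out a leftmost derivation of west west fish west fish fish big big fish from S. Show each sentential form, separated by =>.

S => S fish => west E E fish => west X E E fish => west E X fish E E fish => west X X fish E E fish => west west fish X fish E E fish => west west fish west fish fish E E fish => west west fish west fish fish big E fish => west west fish west fish fish big big fish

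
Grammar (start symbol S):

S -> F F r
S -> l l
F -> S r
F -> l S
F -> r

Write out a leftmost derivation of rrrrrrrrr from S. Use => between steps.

S => FFr => SrFr => FFrrFr => SrFrrFr => FFrrFrrFr => rFrrFrrFr => rrrrFrrFr => rrrrrrrFr => rrrrrrrrr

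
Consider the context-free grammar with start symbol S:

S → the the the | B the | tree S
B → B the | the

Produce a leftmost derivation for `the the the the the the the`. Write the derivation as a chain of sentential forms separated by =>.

S => B the => B the the => B the the the => B the the the the => B the the the the the => B the the the the the the => the the the the the the the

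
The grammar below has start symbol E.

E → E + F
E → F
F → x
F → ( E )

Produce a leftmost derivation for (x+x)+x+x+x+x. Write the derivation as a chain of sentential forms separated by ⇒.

E ⇒ E+F ⇒ E+F+F ⇒ E+F+F+F ⇒ E+F+F+F+F ⇒ F+F+F+F+F ⇒ (E)+F+F+F+F ⇒ (E+F)+F+F+F+F ⇒ (F+F)+F+F+F+F ⇒ (x+F)+F+F+F+F ⇒ (x+x)+F+F+F+F ⇒ (x+x)+x+F+F+F ⇒ (x+x)+x+x+F+F ⇒ (x+x)+x+x+x+F ⇒ (x+x)+x+x+x+x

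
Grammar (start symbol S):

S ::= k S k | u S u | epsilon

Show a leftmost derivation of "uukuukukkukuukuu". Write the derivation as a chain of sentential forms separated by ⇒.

S⇒uSu⇒uuSuu⇒uukSkuu⇒uukuSukuu⇒uukuuSuukuu⇒uukuukSkuukuu⇒uukuukuSukuukuu⇒uukuukukSkukuukuu⇒uukuukukkukuukuu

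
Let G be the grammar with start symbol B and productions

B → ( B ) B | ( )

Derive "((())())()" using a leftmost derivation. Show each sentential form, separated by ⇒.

B ⇒ (B)B   [B → ( B ) B]
(B)B ⇒ ((B)B)B   [B → ( B ) B]
((B)B)B ⇒ ((())B)B   [B → ( )]
((())B)B ⇒ ((())())B   [B → ( )]
((())())B ⇒ ((())())()   [B → ( )]

B ⇒ (B)B ⇒ ((B)B)B ⇒ ((())B)B ⇒ ((())())B ⇒ ((())())()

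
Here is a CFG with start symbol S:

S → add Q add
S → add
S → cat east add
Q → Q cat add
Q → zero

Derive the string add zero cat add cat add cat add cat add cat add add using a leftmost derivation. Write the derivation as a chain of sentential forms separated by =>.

S => add Q add => add Q cat add add => add Q cat add cat add add => add Q cat add cat add cat add add => add Q cat add cat add cat add cat add add => add Q cat add cat add cat add cat add cat add add => add zero cat add cat add cat add cat add cat add add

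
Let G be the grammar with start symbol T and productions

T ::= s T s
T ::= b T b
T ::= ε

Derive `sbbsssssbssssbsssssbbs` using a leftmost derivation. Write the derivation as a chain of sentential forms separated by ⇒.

T⇒sTs⇒sbTbs⇒sbbTbbs⇒sbbsTsbbs⇒sbbssTssbbs⇒sbbsssTsssbbs⇒sbbssssTssssbbs⇒sbbsssssTsssssbbs⇒sbbsssssbTbsssssbbs⇒sbbsssssbsTsbsssssbbs⇒sbbsssssbssTssbsssssbbs⇒sbbsssssbssssbsssssbbs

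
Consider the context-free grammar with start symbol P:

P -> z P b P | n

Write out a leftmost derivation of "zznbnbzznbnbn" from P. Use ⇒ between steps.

P ⇒ zPbP ⇒ zzPbPbP ⇒ zznbPbP ⇒ zznbnbP ⇒ zznbnbzPbP ⇒ zznbnbzzPbPbP ⇒ zznbnbzznbPbP ⇒ zznbnbzznbnbP ⇒ zznbnbzznbnbn

P ⇒ zPbP   [P -> z P b P]
zPbP ⇒ zzPbPbP   [P -> z P b P]
zzPbPbP ⇒ zznbPbP   [P -> n]
zznbPbP ⇒ zznbnbP   [P -> n]
zznbnbP ⇒ zznbnbzPbP   [P -> z P b P]
zznbnbzPbP ⇒ zznbnbzzPbPbP   [P -> z P b P]
zznbnbzzPbPbP ⇒ zznbnbzznbPbP   [P -> n]
zznbnbzznbPbP ⇒ zznbnbzznbnbP   [P -> n]
zznbnbzznbnbP ⇒ zznbnbzznbnbn   [P -> n]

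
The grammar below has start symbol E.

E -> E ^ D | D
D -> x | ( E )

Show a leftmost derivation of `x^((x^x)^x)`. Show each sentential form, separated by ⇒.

E ⇒ E^D   [E -> E ^ D]
E^D ⇒ D^D   [E -> D]
D^D ⇒ x^D   [D -> x]
x^D ⇒ x^(E)   [D -> ( E )]
x^(E) ⇒ x^(E^D)   [E -> E ^ D]
x^(E^D) ⇒ x^(D^D)   [E -> D]
x^(D^D) ⇒ x^((E)^D)   [D -> ( E )]
x^((E)^D) ⇒ x^((E^D)^D)   [E -> E ^ D]
x^((E^D)^D) ⇒ x^((D^D)^D)   [E -> D]
x^((D^D)^D) ⇒ x^((x^D)^D)   [D -> x]
x^((x^D)^D) ⇒ x^((x^x)^D)   [D -> x]
x^((x^x)^D) ⇒ x^((x^x)^x)   [D -> x]

E ⇒ E^D ⇒ D^D ⇒ x^D ⇒ x^(E) ⇒ x^(E^D) ⇒ x^(D^D) ⇒ x^((E)^D) ⇒ x^((E^D)^D) ⇒ x^((D^D)^D) ⇒ x^((x^D)^D) ⇒ x^((x^x)^D) ⇒ x^((x^x)^x)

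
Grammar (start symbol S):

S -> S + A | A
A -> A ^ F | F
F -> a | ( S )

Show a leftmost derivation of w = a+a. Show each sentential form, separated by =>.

S => S+A => A+A => F+A => a+A => a+F => a+a

S => S+A   [S -> S + A]
S+A => A+A   [S -> A]
A+A => F+A   [A -> F]
F+A => a+A   [F -> a]
a+A => a+F   [A -> F]
a+F => a+a   [F -> a]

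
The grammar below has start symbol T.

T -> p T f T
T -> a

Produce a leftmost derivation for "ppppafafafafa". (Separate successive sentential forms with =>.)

T => pTfT => ppTfTfT => pppTfTfTfT => ppppTfTfTfTfT => ppppafTfTfTfT => ppppafafTfTfT => ppppafafafTfT => ppppafafafafT => ppppafafafafa

T => pTfT   [T -> p T f T]
pTfT => ppTfTfT   [T -> p T f T]
ppTfTfT => pppTfTfTfT   [T -> p T f T]
pppTfTfTfT => ppppTfTfTfTfT   [T -> p T f T]
ppppTfTfTfTfT => ppppafTfTfTfT   [T -> a]
ppppafTfTfTfT => ppppafafTfTfT   [T -> a]
ppppafafTfTfT => ppppafafafTfT   [T -> a]
ppppafafafTfT => ppppafafafafT   [T -> a]
ppppafafafafT => ppppafafafafa   [T -> a]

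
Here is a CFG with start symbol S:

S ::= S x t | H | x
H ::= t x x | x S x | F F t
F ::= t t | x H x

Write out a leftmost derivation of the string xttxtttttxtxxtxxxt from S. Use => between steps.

S => H => FFt => xHxFt => xFFtxFt => xttFtxFt => xttxHxtxFt => xttxFFtxtxFt => xttxttFtxtxFt => xttxtttttxtxFt => xttxtttttxtxxHxt => xttxtttttxtxxtxxxt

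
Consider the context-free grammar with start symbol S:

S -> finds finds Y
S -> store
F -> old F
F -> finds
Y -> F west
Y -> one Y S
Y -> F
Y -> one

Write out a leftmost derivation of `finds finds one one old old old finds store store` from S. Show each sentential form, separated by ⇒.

S ⇒ finds finds Y   [S -> finds finds Y]
finds finds Y ⇒ finds finds one Y S   [Y -> one Y S]
finds finds one Y S ⇒ finds finds one one Y S S   [Y -> one Y S]
finds finds one one Y S S ⇒ finds finds one one F S S   [Y -> F]
finds finds one one F S S ⇒ finds finds one one old F S S   [F -> old F]
finds finds one one old F S S ⇒ finds finds one one old old F S S   [F -> old F]
finds finds one one old old F S S ⇒ finds finds one one old old old F S S   [F -> old F]
finds finds one one old old old F S S ⇒ finds finds one one old old old finds S S   [F -> finds]
finds finds one one old old old finds S S ⇒ finds finds one one old old old finds store S   [S -> store]
finds finds one one old old old finds store S ⇒ finds finds one one old old old finds store store   [S -> store]

S ⇒ finds finds Y ⇒ finds finds one Y S ⇒ finds finds one one Y S S ⇒ finds finds one one F S S ⇒ finds finds one one old F S S ⇒ finds finds one one old old F S S ⇒ finds finds one one old old old F S S ⇒ finds finds one one old old old finds S S ⇒ finds finds one one old old old finds store S ⇒ finds finds one one old old old finds store store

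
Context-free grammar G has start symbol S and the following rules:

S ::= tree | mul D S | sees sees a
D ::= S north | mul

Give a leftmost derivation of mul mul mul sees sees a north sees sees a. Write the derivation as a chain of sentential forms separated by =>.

S => mul D S   [S ::= mul D S]
mul D S => mul mul S   [D ::= mul]
mul mul S => mul mul mul D S   [S ::= mul D S]
mul mul mul D S => mul mul mul S north S   [D ::= S north]
mul mul mul S north S => mul mul mul sees sees a north S   [S ::= sees sees a]
mul mul mul sees sees a north S => mul mul mul sees sees a north sees sees a   [S ::= sees sees a]

S => mul D S => mul mul S => mul mul mul D S => mul mul mul S north S => mul mul mul sees sees a north S => mul mul mul sees sees a north sees sees a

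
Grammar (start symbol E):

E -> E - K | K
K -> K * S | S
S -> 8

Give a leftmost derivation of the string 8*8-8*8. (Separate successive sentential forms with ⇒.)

E ⇒ E-K ⇒ K-K ⇒ K*S-K ⇒ S*S-K ⇒ 8*S-K ⇒ 8*8-K ⇒ 8*8-K*S ⇒ 8*8-S*S ⇒ 8*8-8*S ⇒ 8*8-8*8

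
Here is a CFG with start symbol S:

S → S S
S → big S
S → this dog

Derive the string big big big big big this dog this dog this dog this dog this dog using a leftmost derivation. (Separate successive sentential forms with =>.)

S => big S => big S S => big big S S => big big big S S => big big big S S S => big big big big S S S => big big big big big S S S => big big big big big this dog S S => big big big big big this dog S S S => big big big big big this dog S S S S => big big big big big this dog this dog S S S => big big big big big this dog this dog this dog S S => big big big big big this dog this dog this dog this dog S => big big big big big this dog this dog this dog this dog this dog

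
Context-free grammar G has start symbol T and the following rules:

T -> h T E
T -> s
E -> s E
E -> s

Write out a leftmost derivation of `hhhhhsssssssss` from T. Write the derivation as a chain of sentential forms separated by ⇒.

T ⇒ hTE   [T -> h T E]
hTE ⇒ hhTEE   [T -> h T E]
hhTEE ⇒ hhhTEEE   [T -> h T E]
hhhTEEE ⇒ hhhhTEEEE   [T -> h T E]
hhhhTEEEE ⇒ hhhhhTEEEEE   [T -> h T E]
hhhhhTEEEEE ⇒ hhhhhsEEEEE   [T -> s]
hhhhhsEEEEE ⇒ hhhhhssEEEEE   [E -> s E]
hhhhhssEEEEE ⇒ hhhhhsssEEEEE   [E -> s E]
hhhhhsssEEEEE ⇒ hhhhhssssEEEEE   [E -> s E]
hhhhhssssEEEEE ⇒ hhhhhsssssEEEE   [E -> s]
hhhhhsssssEEEE ⇒ hhhhhssssssEEE   [E -> s]
hhhhhssssssEEE ⇒ hhhhhsssssssEE   [E -> s]
hhhhhsssssssEE ⇒ hhhhhssssssssE   [E -> s]
hhhhhssssssssE ⇒ hhhhhsssssssss   [E -> s]

T ⇒ hTE ⇒ hhTEE ⇒ hhhTEEE ⇒ hhhhTEEEE ⇒ hhhhhTEEEEE ⇒ hhhhhsEEEEE ⇒ hhhhhssEEEEE ⇒ hhhhhsssEEEEE ⇒ hhhhhssssEEEEE ⇒ hhhhhsssssEEEE ⇒ hhhhhssssssEEE ⇒ hhhhhsssssssEE ⇒ hhhhhssssssssE ⇒ hhhhhsssssssss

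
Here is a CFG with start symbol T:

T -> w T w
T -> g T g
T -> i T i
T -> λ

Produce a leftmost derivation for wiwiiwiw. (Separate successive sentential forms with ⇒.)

T ⇒ wTw   [T -> w T w]
wTw ⇒ wiTiw   [T -> i T i]
wiTiw ⇒ wiwTwiw   [T -> w T w]
wiwTwiw ⇒ wiwiTiwiw   [T -> i T i]
wiwiTiwiw ⇒ wiwiiwiw   [T -> λ]

T⇒wTw⇒wiTiw⇒wiwTwiw⇒wiwiTiwiw⇒wiwiiwiw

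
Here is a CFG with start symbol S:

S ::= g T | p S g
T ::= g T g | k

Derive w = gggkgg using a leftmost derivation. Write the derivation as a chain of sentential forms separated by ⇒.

S ⇒ gT   [S ::= g T]
gT ⇒ ggTg   [T ::= g T g]
ggTg ⇒ gggTgg   [T ::= g T g]
gggTgg ⇒ gggkgg   [T ::= k]

S ⇒ gT ⇒ ggTg ⇒ gggTgg ⇒ gggkgg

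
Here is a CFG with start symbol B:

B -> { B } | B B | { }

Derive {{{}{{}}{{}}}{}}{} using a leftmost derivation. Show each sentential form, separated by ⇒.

B⇒BB⇒{B}B⇒{BB}B⇒{{B}B}B⇒{{BB}B}B⇒{{{}B}B}B⇒{{{}BB}B}B⇒{{{}{B}B}B}B⇒{{{}{{}}B}B}B⇒{{{}{{}}{B}}B}B⇒{{{}{{}}{{}}}B}B⇒{{{}{{}}{{}}}{}}B⇒{{{}{{}}{{}}}{}}{}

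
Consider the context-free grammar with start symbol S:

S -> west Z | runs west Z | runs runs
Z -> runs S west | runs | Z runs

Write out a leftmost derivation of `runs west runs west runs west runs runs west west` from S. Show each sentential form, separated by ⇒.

S ⇒ runs west Z ⇒ runs west runs S west ⇒ runs west runs west Z west ⇒ runs west runs west runs S west west ⇒ runs west runs west runs west Z west west ⇒ runs west runs west runs west Z runs west west ⇒ runs west runs west runs west runs runs west west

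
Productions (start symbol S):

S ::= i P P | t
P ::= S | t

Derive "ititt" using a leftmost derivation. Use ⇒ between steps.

S ⇒ iPP   [S ::= i P P]
iPP ⇒ iSP   [P ::= S]
iSP ⇒ itP   [S ::= t]
itP ⇒ itS   [P ::= S]
itS ⇒ itiPP   [S ::= i P P]
itiPP ⇒ itiSP   [P ::= S]
itiSP ⇒ ititP   [S ::= t]
ititP ⇒ ititS   [P ::= S]
ititS ⇒ ititt   [S ::= t]

S ⇒ iPP ⇒ iSP ⇒ itP ⇒ itS ⇒ itiPP ⇒ itiSP ⇒ ititP ⇒ ititS ⇒ ititt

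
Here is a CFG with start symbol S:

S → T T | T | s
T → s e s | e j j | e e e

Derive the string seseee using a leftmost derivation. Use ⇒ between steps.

S⇒TT⇒sesT⇒seseee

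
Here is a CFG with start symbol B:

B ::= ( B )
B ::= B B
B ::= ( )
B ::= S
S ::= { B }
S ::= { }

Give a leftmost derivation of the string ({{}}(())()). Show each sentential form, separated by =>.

B=>(B)=>(BB)=>(BBB)=>(SBB)=>({B}BB)=>({S}BB)=>({{}}BB)=>({{}}(B)B)=>({{}}(())B)=>({{}}(())())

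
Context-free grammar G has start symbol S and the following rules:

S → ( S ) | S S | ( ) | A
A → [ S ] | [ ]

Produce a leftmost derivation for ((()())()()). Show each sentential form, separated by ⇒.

S ⇒ (S) ⇒ (SS) ⇒ (SSS) ⇒ ((S)SS) ⇒ ((SS)SS) ⇒ ((()S)SS) ⇒ ((()())SS) ⇒ ((()())()S) ⇒ ((()())()())

S ⇒ (S)   [S → ( S )]
(S) ⇒ (SS)   [S → S S]
(SS) ⇒ (SSS)   [S → S S]
(SSS) ⇒ ((S)SS)   [S → ( S )]
((S)SS) ⇒ ((SS)SS)   [S → S S]
((SS)SS) ⇒ ((()S)SS)   [S → ( )]
((()S)SS) ⇒ ((()())SS)   [S → ( )]
((()())SS) ⇒ ((()())()S)   [S → ( )]
((()())()S) ⇒ ((()())()())   [S → ( )]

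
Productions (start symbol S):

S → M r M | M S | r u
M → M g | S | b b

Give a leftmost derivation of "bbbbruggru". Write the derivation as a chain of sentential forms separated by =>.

S => MS => bbS => bbMS => bbbbS => bbbbMS => bbbbMgS => bbbbMggS => bbbbSggS => bbbbruggS => bbbbruggru

S => MS   [S → M S]
MS => bbS   [M → b b]
bbS => bbMS   [S → M S]
bbMS => bbbbS   [M → b b]
bbbbS => bbbbMS   [S → M S]
bbbbMS => bbbbMgS   [M → M g]
bbbbMgS => bbbbMggS   [M → M g]
bbbbMggS => bbbbSggS   [M → S]
bbbbSggS => bbbbruggS   [S → r u]
bbbbruggS => bbbbruggru   [S → r u]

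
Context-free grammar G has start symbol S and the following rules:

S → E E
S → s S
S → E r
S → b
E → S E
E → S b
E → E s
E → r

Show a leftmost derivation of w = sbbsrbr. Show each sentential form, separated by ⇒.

S ⇒ EE   [S → E E]
EE ⇒ SbE   [E → S b]
SbE ⇒ EEbE   [S → E E]
EEbE ⇒ EsEbE   [E → E s]
EsEbE ⇒ SbsEbE   [E → S b]
SbsEbE ⇒ sSbsEbE   [S → s S]
sSbsEbE ⇒ sbbsEbE   [S → b]
sbbsEbE ⇒ sbbsrbE   [E → r]
sbbsrbE ⇒ sbbsrbr   [E → r]

S⇒EE⇒SbE⇒EEbE⇒EsEbE⇒SbsEbE⇒sSbsEbE⇒sbbsEbE⇒sbbsrbE⇒sbbsrbr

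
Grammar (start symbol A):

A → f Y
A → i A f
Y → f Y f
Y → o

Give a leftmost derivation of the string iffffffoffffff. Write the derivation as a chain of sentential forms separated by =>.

A => iAf   [A → i A f]
iAf => ifYf   [A → f Y]
ifYf => iffYff   [Y → f Y f]
iffYff => ifffYfff   [Y → f Y f]
ifffYfff => iffffYffff   [Y → f Y f]
iffffYffff => ifffffYfffff   [Y → f Y f]
ifffffYfffff => iffffffYffffff   [Y → f Y f]
iffffffYffffff => iffffffoffffff   [Y → o]

A=>iAf=>ifYf=>iffYff=>ifffYfff=>iffffYffff=>ifffffYfffff=>iffffffYffffff=>iffffffoffffff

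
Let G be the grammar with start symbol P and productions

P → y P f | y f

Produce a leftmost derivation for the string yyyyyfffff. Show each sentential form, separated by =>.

P => yPf   [P → y P f]
yPf => yyPff   [P → y P f]
yyPff => yyyPfff   [P → y P f]
yyyPfff => yyyyPffff   [P → y P f]
yyyyPffff => yyyyyfffff   [P → y f]

P=>yPf=>yyPff=>yyyPfff=>yyyyPffff=>yyyyyfffff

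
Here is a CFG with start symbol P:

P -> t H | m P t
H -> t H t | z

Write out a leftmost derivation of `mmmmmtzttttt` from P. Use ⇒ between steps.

P ⇒ mPt   [P -> m P t]
mPt ⇒ mmPtt   [P -> m P t]
mmPtt ⇒ mmmPttt   [P -> m P t]
mmmPttt ⇒ mmmmPtttt   [P -> m P t]
mmmmPtttt ⇒ mmmmmPttttt   [P -> m P t]
mmmmmPttttt ⇒ mmmmmtHttttt   [P -> t H]
mmmmmtHttttt ⇒ mmmmmtzttttt   [H -> z]

P ⇒ mPt ⇒ mmPtt ⇒ mmmPttt ⇒ mmmmPtttt ⇒ mmmmmPttttt ⇒ mmmmmtHttttt ⇒ mmmmmtzttttt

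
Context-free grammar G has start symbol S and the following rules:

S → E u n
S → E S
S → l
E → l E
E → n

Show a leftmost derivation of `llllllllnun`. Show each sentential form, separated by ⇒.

S ⇒ Eun ⇒ lEun ⇒ llEun ⇒ lllEun ⇒ llllEun ⇒ lllllEun ⇒ llllllEun ⇒ lllllllEun ⇒ llllllllEun ⇒ llllllllnun

S ⇒ Eun   [S → E u n]
Eun ⇒ lEun   [E → l E]
lEun ⇒ llEun   [E → l E]
llEun ⇒ lllEun   [E → l E]
lllEun ⇒ llllEun   [E → l E]
llllEun ⇒ lllllEun   [E → l E]
lllllEun ⇒ llllllEun   [E → l E]
llllllEun ⇒ lllllllEun   [E → l E]
lllllllEun ⇒ llllllllEun   [E → l E]
llllllllEun ⇒ llllllllnun   [E → n]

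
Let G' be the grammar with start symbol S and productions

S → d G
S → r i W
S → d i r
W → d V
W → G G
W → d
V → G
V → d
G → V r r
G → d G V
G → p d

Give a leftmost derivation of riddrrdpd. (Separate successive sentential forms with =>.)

S => riW => riGG => ridGVG => ridVrrVG => riddrrVG => riddrrdG => riddrrdpd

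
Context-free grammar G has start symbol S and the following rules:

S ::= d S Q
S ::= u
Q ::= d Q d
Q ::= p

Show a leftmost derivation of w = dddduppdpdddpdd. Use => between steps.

S => dSQ   [S ::= d S Q]
dSQ => ddSQQ   [S ::= d S Q]
ddSQQ => dddSQQQ   [S ::= d S Q]
dddSQQQ => ddddSQQQQ   [S ::= d S Q]
ddddSQQQQ => dddduQQQQ   [S ::= u]
dddduQQQQ => ddddupQQQ   [Q ::= p]
ddddupQQQ => dddduppQQ   [Q ::= p]
dddduppQQ => dddduppdQdQ   [Q ::= d Q d]
dddduppdQdQ => dddduppdpdQ   [Q ::= p]
dddduppdpdQ => dddduppdpddQd   [Q ::= d Q d]
dddduppdpddQd => dddduppdpdddQdd   [Q ::= d Q d]
dddduppdpdddQdd => dddduppdpdddpdd   [Q ::= p]

S => dSQ => ddSQQ => dddSQQQ => ddddSQQQQ => dddduQQQQ => ddddupQQQ => dddduppQQ => dddduppdQdQ => dddduppdpdQ => dddduppdpddQd => dddduppdpdddQdd => dddduppdpdddpdd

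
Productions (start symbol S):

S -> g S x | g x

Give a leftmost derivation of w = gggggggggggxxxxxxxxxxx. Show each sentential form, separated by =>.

S => gSx   [S -> g S x]
gSx => ggSxx   [S -> g S x]
ggSxx => gggSxxx   [S -> g S x]
gggSxxx => ggggSxxxx   [S -> g S x]
ggggSxxxx => gggggSxxxxx   [S -> g S x]
gggggSxxxxx => ggggggSxxxxxx   [S -> g S x]
ggggggSxxxxxx => gggggggSxxxxxxx   [S -> g S x]
gggggggSxxxxxxx => ggggggggSxxxxxxxx   [S -> g S x]
ggggggggSxxxxxxxx => gggggggggSxxxxxxxxx   [S -> g S x]
gggggggggSxxxxxxxxx => ggggggggggSxxxxxxxxxx   [S -> g S x]
ggggggggggSxxxxxxxxxx => gggggggggggxxxxxxxxxxx   [S -> g x]

S => gSx => ggSxx => gggSxxx => ggggSxxxx => gggggSxxxxx => ggggggSxxxxxx => gggggggSxxxxxxx => ggggggggSxxxxxxxx => gggggggggSxxxxxxxxx => ggggggggggSxxxxxxxxxx => gggggggggggxxxxxxxxxxx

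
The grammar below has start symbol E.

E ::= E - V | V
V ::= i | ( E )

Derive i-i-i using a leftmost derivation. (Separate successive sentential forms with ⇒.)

E ⇒ E-V   [E ::= E - V]
E-V ⇒ E-V-V   [E ::= E - V]
E-V-V ⇒ V-V-V   [E ::= V]
V-V-V ⇒ i-V-V   [V ::= i]
i-V-V ⇒ i-i-V   [V ::= i]
i-i-V ⇒ i-i-i   [V ::= i]

E⇒E-V⇒E-V-V⇒V-V-V⇒i-V-V⇒i-i-V⇒i-i-i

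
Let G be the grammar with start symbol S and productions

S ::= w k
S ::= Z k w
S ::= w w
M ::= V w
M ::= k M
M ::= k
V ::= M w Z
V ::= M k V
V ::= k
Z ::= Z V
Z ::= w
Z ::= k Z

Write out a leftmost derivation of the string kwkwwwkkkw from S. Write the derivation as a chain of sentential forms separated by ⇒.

S⇒Zkw⇒kZkw⇒kZVkw⇒kwVkw⇒kwMwZkw⇒kwVwwZkw⇒kwkwwZkw⇒kwkwwZVkw⇒kwkwwZVVkw⇒kwkwwwVVkw⇒kwkwwwkVkw⇒kwkwwwkkkw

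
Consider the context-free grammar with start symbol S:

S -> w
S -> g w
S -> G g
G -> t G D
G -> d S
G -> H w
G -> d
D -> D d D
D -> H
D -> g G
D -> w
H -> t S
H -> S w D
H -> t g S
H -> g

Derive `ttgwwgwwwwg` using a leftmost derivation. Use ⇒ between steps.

S ⇒ Gg ⇒ tGDg ⇒ tHwDg ⇒ tSwDwDg ⇒ tGgwDwDg ⇒ tHwgwDwDg ⇒ ttgSwgwDwDg ⇒ ttgwwgwDwDg ⇒ ttgwwgwwwDg ⇒ ttgwwgwwwwg

S ⇒ Gg   [S -> G g]
Gg ⇒ tGDg   [G -> t G D]
tGDg ⇒ tHwDg   [G -> H w]
tHwDg ⇒ tSwDwDg   [H -> S w D]
tSwDwDg ⇒ tGgwDwDg   [S -> G g]
tGgwDwDg ⇒ tHwgwDwDg   [G -> H w]
tHwgwDwDg ⇒ ttgSwgwDwDg   [H -> t g S]
ttgSwgwDwDg ⇒ ttgwwgwDwDg   [S -> w]
ttgwwgwDwDg ⇒ ttgwwgwwwDg   [D -> w]
ttgwwgwwwDg ⇒ ttgwwgwwwwg   [D -> w]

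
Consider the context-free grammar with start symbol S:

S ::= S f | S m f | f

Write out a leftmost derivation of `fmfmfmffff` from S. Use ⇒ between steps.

S ⇒ Sf   [S ::= S f]
Sf ⇒ Sff   [S ::= S f]
Sff ⇒ Sfff   [S ::= S f]
Sfff ⇒ Smffff   [S ::= S m f]
Smffff ⇒ Smfmffff   [S ::= S m f]
Smfmffff ⇒ Smfmfmffff   [S ::= S m f]
Smfmfmffff ⇒ fmfmfmffff   [S ::= f]

S ⇒ Sf ⇒ Sff ⇒ Sfff ⇒ Smffff ⇒ Smfmffff ⇒ Smfmfmffff ⇒ fmfmfmffff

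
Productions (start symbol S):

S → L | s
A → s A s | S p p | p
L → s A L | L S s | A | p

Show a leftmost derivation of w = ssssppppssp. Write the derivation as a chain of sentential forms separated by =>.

S=>L=>sAL=>ssAsL=>sssAssL=>sssSppssL=>sssLppssL=>sssAppssL=>sssSppppssL=>ssssppppssL=>ssssppppssp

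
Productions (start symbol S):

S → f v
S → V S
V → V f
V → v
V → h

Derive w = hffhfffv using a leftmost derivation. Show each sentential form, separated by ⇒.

S ⇒ VS ⇒ VfS ⇒ VffS ⇒ hffS ⇒ hffVS ⇒ hffVfS ⇒ hffVffS ⇒ hffhffS ⇒ hffhfffv

S ⇒ VS   [S → V S]
VS ⇒ VfS   [V → V f]
VfS ⇒ VffS   [V → V f]
VffS ⇒ hffS   [V → h]
hffS ⇒ hffVS   [S → V S]
hffVS ⇒ hffVfS   [V → V f]
hffVfS ⇒ hffVffS   [V → V f]
hffVffS ⇒ hffhffS   [V → h]
hffhffS ⇒ hffhfffv   [S → f v]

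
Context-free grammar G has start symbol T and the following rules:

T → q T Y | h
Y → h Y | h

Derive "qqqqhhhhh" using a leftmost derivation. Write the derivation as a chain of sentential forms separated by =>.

T => qTY   [T → q T Y]
qTY => qqTYY   [T → q T Y]
qqTYY => qqqTYYY   [T → q T Y]
qqqTYYY => qqqqTYYYY   [T → q T Y]
qqqqTYYYY => qqqqhYYYY   [T → h]
qqqqhYYYY => qqqqhhYYY   [Y → h]
qqqqhhYYY => qqqqhhhYY   [Y → h]
qqqqhhhYY => qqqqhhhhY   [Y → h]
qqqqhhhhY => qqqqhhhhh   [Y → h]

T => qTY => qqTYY => qqqTYYY => qqqqTYYYY => qqqqhYYYY => qqqqhhYYY => qqqqhhhYY => qqqqhhhhY => qqqqhhhhh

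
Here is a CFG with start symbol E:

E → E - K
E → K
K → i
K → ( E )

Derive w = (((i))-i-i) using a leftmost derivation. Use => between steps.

E => K => (E) => (E-K) => (E-K-K) => (K-K-K) => ((E)-K-K) => ((K)-K-K) => (((E))-K-K) => (((K))-K-K) => (((i))-K-K) => (((i))-i-K) => (((i))-i-i)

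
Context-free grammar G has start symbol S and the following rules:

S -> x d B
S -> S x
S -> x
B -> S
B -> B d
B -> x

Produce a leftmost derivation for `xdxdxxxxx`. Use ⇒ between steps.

S ⇒ xdB ⇒ xdS ⇒ xdSx ⇒ xdSxx ⇒ xdSxxx ⇒ xdxdBxxx ⇒ xdxdSxxx ⇒ xdxdSxxxx ⇒ xdxdxxxxx

S ⇒ xdB   [S -> x d B]
xdB ⇒ xdS   [B -> S]
xdS ⇒ xdSx   [S -> S x]
xdSx ⇒ xdSxx   [S -> S x]
xdSxx ⇒ xdSxxx   [S -> S x]
xdSxxx ⇒ xdxdBxxx   [S -> x d B]
xdxdBxxx ⇒ xdxdSxxx   [B -> S]
xdxdSxxx ⇒ xdxdSxxxx   [S -> S x]
xdxdSxxxx ⇒ xdxdxxxxx   [S -> x]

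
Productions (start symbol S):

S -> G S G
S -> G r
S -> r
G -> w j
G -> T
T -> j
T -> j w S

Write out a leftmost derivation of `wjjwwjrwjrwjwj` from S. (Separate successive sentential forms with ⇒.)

S ⇒ GSG ⇒ wjSG ⇒ wjGSGG ⇒ wjTSGG ⇒ wjjwSSGG ⇒ wjjwGSGSGG ⇒ wjjwwjSGSGG ⇒ wjjwwjrGSGG ⇒ wjjwwjrwjSGG ⇒ wjjwwjrwjrGG ⇒ wjjwwjrwjrwjG ⇒ wjjwwjrwjrwjwj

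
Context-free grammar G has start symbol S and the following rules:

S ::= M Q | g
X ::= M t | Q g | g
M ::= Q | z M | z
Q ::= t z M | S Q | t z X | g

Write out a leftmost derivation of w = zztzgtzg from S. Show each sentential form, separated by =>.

S => MQ   [S ::= M Q]
MQ => zMQ   [M ::= z M]
zMQ => zzMQ   [M ::= z M]
zzMQ => zzQQ   [M ::= Q]
zzQQ => zztzXQ   [Q ::= t z X]
zztzXQ => zztzgQ   [X ::= g]
zztzgQ => zztzgtzX   [Q ::= t z X]
zztzgtzX => zztzgtzg   [X ::= g]

S=>MQ=>zMQ=>zzMQ=>zzQQ=>zztzXQ=>zztzgQ=>zztzgtzX=>zztzgtzg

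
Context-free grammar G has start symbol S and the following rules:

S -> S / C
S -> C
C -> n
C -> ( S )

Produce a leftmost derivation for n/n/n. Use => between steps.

S => S/C => S/C/C => C/C/C => n/C/C => n/n/C => n/n/n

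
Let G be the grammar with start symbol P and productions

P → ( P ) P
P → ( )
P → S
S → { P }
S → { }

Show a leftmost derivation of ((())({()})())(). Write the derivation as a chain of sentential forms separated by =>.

P => (P)P => ((P)P)P => ((())P)P => ((())(P)P)P => ((())(S)P)P => ((())({P})P)P => ((())({()})P)P => ((())({()})())P => ((())({()})())()

P => (P)P   [P → ( P ) P]
(P)P => ((P)P)P   [P → ( P ) P]
((P)P)P => ((())P)P   [P → ( )]
((())P)P => ((())(P)P)P   [P → ( P ) P]
((())(P)P)P => ((())(S)P)P   [P → S]
((())(S)P)P => ((())({P})P)P   [S → { P }]
((())({P})P)P => ((())({()})P)P   [P → ( )]
((())({()})P)P => ((())({()})())P   [P → ( )]
((())({()})())P => ((())({()})())()   [P → ( )]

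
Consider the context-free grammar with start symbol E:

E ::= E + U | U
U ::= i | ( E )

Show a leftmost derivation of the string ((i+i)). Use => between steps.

E => U => (E) => (U) => ((E)) => ((E+U)) => ((U+U)) => ((i+U)) => ((i+i))

E => U   [E ::= U]
U => (E)   [U ::= ( E )]
(E) => (U)   [E ::= U]
(U) => ((E))   [U ::= ( E )]
((E)) => ((E+U))   [E ::= E + U]
((E+U)) => ((U+U))   [E ::= U]
((U+U)) => ((i+U))   [U ::= i]
((i+U)) => ((i+i))   [U ::= i]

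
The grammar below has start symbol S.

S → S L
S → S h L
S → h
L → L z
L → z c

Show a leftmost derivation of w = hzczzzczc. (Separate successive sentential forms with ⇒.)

S ⇒ SL ⇒ SLL ⇒ SLLL ⇒ hLLL ⇒ hLzLL ⇒ hLzzLL ⇒ hzczzLL ⇒ hzczzzcL ⇒ hzczzzczc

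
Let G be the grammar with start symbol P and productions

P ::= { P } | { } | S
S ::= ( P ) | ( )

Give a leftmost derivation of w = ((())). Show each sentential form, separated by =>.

P=>S=>(P)=>(S)=>((P))=>((S))=>((()))

P => S   [P ::= S]
S => (P)   [S ::= ( P )]
(P) => (S)   [P ::= S]
(S) => ((P))   [S ::= ( P )]
((P)) => ((S))   [P ::= S]
((S)) => ((()))   [S ::= ( )]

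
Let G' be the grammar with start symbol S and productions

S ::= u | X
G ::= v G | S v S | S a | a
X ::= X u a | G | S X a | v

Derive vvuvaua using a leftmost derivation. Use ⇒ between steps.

S⇒X⇒Xua⇒SXaua⇒XXaua⇒GXaua⇒SvSXaua⇒XvSXaua⇒vvSXaua⇒vvuXaua⇒vvuvaua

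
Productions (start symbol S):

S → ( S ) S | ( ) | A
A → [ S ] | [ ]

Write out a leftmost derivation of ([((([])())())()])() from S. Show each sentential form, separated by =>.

S => (S)S   [S → ( S ) S]
(S)S => (A)S   [S → A]
(A)S => ([S])S   [A → [ S ]]
([S])S => ([(S)S])S   [S → ( S ) S]
([(S)S])S => ([((S)S)S])S   [S → ( S ) S]
([((S)S)S])S => ([(((S)S)S)S])S   [S → ( S ) S]
([(((S)S)S)S])S => ([(((A)S)S)S])S   [S → A]
([(((A)S)S)S])S => ([((([])S)S)S])S   [A → [ ]]
([((([])S)S)S])S => ([((([])())S)S])S   [S → ( )]
([((([])())S)S])S => ([((([])())())S])S   [S → ( )]
([((([])())())S])S => ([((([])())())()])S   [S → ( )]
([((([])())())()])S => ([((([])())())()])()   [S → ( )]

S => (S)S => (A)S => ([S])S => ([(S)S])S => ([((S)S)S])S => ([(((S)S)S)S])S => ([(((A)S)S)S])S => ([((([])S)S)S])S => ([((([])())S)S])S => ([((([])())())S])S => ([((([])())())()])S => ([((([])())())()])()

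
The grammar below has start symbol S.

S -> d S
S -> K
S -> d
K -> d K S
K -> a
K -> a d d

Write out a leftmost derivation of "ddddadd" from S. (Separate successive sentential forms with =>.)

S => dS => ddS => dddS => ddddS => ddddK => ddddadd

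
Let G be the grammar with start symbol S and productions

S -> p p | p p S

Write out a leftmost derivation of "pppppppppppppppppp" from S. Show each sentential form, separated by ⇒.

S ⇒ ppS   [S -> p p S]
ppS ⇒ ppppS   [S -> p p S]
ppppS ⇒ ppppppS   [S -> p p S]
ppppppS ⇒ ppppppppS   [S -> p p S]
ppppppppS ⇒ ppppppppppS   [S -> p p S]
ppppppppppS ⇒ ppppppppppppS   [S -> p p S]
ppppppppppppS ⇒ ppppppppppppppS   [S -> p p S]
ppppppppppppppS ⇒ ppppppppppppppppS   [S -> p p S]
ppppppppppppppppS ⇒ pppppppppppppppppp   [S -> p p]

S⇒ppS⇒ppppS⇒ppppppS⇒ppppppppS⇒ppppppppppS⇒ppppppppppppS⇒ppppppppppppppS⇒ppppppppppppppppS⇒pppppppppppppppppp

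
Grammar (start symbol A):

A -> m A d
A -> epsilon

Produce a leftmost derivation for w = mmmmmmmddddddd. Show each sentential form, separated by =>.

A=>mAd=>mmAdd=>mmmAddd=>mmmmAdddd=>mmmmmAddddd=>mmmmmmAdddddd=>mmmmmmmAddddddd=>mmmmmmmddddddd

A => mAd   [A -> m A d]
mAd => mmAdd   [A -> m A d]
mmAdd => mmmAddd   [A -> m A d]
mmmAddd => mmmmAdddd   [A -> m A d]
mmmmAdddd => mmmmmAddddd   [A -> m A d]
mmmmmAddddd => mmmmmmAdddddd   [A -> m A d]
mmmmmmAdddddd => mmmmmmmAddddddd   [A -> m A d]
mmmmmmmAddddddd => mmmmmmmddddddd   [A -> epsilon]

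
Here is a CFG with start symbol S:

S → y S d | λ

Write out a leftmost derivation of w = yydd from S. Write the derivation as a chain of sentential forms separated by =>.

S=>ySd=>yySdd=>yydd

S => ySd   [S → y S d]
ySd => yySdd   [S → y S d]
yySdd => yydd   [S → λ]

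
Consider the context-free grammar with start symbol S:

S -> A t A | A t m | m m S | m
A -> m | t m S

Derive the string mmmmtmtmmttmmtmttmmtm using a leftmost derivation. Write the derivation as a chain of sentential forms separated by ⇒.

S ⇒ mmS   [S -> m m S]
mmS ⇒ mmmmS   [S -> m m S]
mmmmS ⇒ mmmmAtA   [S -> A t A]
mmmmAtA ⇒ mmmmtmStA   [A -> t m S]
mmmmtmStA ⇒ mmmmtmAtmtA   [S -> A t m]
mmmmtmAtmtA ⇒ mmmmtmtmStmtA   [A -> t m S]
mmmmtmtmStmtA ⇒ mmmmtmtmAtAtmtA   [S -> A t A]
mmmmtmtmAtAtmtA ⇒ mmmmtmtmmtAtmtA   [A -> m]
mmmmtmtmmtAtmtA ⇒ mmmmtmtmmttmStmtA   [A -> t m S]
mmmmtmtmmttmStmtA ⇒ mmmmtmtmmttmmtmtA   [S -> m]
mmmmtmtmmttmmtmtA ⇒ mmmmtmtmmttmmtmttmS   [A -> t m S]
mmmmtmtmmttmmtmttmS ⇒ mmmmtmtmmttmmtmttmAtm   [S -> A t m]
mmmmtmtmmttmmtmttmAtm ⇒ mmmmtmtmmttmmtmttmmtm   [A -> m]

S⇒mmS⇒mmmmS⇒mmmmAtA⇒mmmmtmStA⇒mmmmtmAtmtA⇒mmmmtmtmStmtA⇒mmmmtmtmAtAtmtA⇒mmmmtmtmmtAtmtA⇒mmmmtmtmmttmStmtA⇒mmmmtmtmmttmmtmtA⇒mmmmtmtmmttmmtmttmS⇒mmmmtmtmmttmmtmttmAtm⇒mmmmtmtmmttmmtmttmmtm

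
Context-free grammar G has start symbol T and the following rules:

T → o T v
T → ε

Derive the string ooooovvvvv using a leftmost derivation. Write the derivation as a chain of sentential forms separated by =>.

T => oTv => ooTvv => oooTvvv => ooooTvvvv => oooooTvvvvv => ooooovvvvv

T => oTv   [T → o T v]
oTv => ooTvv   [T → o T v]
ooTvv => oooTvvv   [T → o T v]
oooTvvv => ooooTvvvv   [T → o T v]
ooooTvvvv => oooooTvvvvv   [T → o T v]
oooooTvvvvv => ooooovvvvv   [T → ε]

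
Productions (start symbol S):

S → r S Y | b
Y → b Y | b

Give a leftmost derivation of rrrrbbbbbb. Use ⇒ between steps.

S⇒rSY⇒rrSYY⇒rrrSYYY⇒rrrrSYYYY⇒rrrrbYYYY⇒rrrrbbYYYY⇒rrrrbbbYYY⇒rrrrbbbbYY⇒rrrrbbbbbY⇒rrrrbbbbbb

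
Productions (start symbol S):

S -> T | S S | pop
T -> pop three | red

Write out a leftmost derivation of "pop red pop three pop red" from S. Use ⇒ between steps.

S ⇒ S S   [S -> S S]
S S ⇒ pop S   [S -> pop]
pop S ⇒ pop S S   [S -> S S]
pop S S ⇒ pop S S S   [S -> S S]
pop S S S ⇒ pop S S S S   [S -> S S]
pop S S S S ⇒ pop T S S S   [S -> T]
pop T S S S ⇒ pop red S S S   [T -> red]
pop red S S S ⇒ pop red T S S   [S -> T]
pop red T S S ⇒ pop red pop three S S   [T -> pop three]
pop red pop three S S ⇒ pop red pop three pop S   [S -> pop]
pop red pop three pop S ⇒ pop red pop three pop T   [S -> T]
pop red pop three pop T ⇒ pop red pop three pop red   [T -> red]

S ⇒ S S ⇒ pop S ⇒ pop S S ⇒ pop S S S ⇒ pop S S S S ⇒ pop T S S S ⇒ pop red S S S ⇒ pop red T S S ⇒ pop red pop three S S ⇒ pop red pop three pop S ⇒ pop red pop three pop T ⇒ pop red pop three pop red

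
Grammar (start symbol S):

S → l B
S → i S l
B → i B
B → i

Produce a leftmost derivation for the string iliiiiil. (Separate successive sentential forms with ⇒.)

S ⇒ iSl ⇒ ilBl ⇒ iliBl ⇒ iliiBl ⇒ iliiiBl ⇒ iliiiiBl ⇒ iliiiiil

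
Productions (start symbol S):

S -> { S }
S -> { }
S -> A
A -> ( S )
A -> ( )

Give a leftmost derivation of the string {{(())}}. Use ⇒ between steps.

S ⇒ {S} ⇒ {{S}} ⇒ {{A}} ⇒ {{(S)}} ⇒ {{(A)}} ⇒ {{(())}}

S ⇒ {S}   [S -> { S }]
{S} ⇒ {{S}}   [S -> { S }]
{{S}} ⇒ {{A}}   [S -> A]
{{A}} ⇒ {{(S)}}   [A -> ( S )]
{{(S)}} ⇒ {{(A)}}   [S -> A]
{{(A)}} ⇒ {{(())}}   [A -> ( )]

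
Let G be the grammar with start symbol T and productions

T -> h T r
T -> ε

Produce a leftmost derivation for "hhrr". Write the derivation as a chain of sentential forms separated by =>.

T => hTr   [T -> h T r]
hTr => hhTrr   [T -> h T r]
hhTrr => hhrr   [T -> ε]

T=>hTr=>hhTrr=>hhrr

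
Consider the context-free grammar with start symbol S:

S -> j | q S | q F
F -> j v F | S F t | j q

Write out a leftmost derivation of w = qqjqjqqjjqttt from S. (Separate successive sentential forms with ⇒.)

S ⇒ qF   [S -> q F]
qF ⇒ qSFt   [F -> S F t]
qSFt ⇒ qqSFt   [S -> q S]
qqSFt ⇒ qqjFt   [S -> j]
qqjFt ⇒ qqjSFtt   [F -> S F t]
qqjSFtt ⇒ qqjqSFtt   [S -> q S]
qqjqSFtt ⇒ qqjqjFtt   [S -> j]
qqjqjFtt ⇒ qqjqjSFttt   [F -> S F t]
qqjqjSFttt ⇒ qqjqjqSFttt   [S -> q S]
qqjqjqSFttt ⇒ qqjqjqqSFttt   [S -> q S]
qqjqjqqSFttt ⇒ qqjqjqqjFttt   [S -> j]
qqjqjqqjFttt ⇒ qqjqjqqjjqttt   [F -> j q]

S ⇒ qF ⇒ qSFt ⇒ qqSFt ⇒ qqjFt ⇒ qqjSFtt ⇒ qqjqSFtt ⇒ qqjqjFtt ⇒ qqjqjSFttt ⇒ qqjqjqSFttt ⇒ qqjqjqqSFttt ⇒ qqjqjqqjFttt ⇒ qqjqjqqjjqttt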